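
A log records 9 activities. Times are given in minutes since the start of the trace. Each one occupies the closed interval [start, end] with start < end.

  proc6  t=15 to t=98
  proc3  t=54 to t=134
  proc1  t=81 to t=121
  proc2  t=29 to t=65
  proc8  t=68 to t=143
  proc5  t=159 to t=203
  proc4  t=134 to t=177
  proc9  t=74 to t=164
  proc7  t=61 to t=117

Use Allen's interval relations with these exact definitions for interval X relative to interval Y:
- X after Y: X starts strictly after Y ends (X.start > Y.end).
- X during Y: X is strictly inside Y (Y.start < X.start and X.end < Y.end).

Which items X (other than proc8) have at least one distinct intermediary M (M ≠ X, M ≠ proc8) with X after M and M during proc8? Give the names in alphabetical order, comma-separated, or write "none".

Target proc8 = [t=68, t=143].
Intermediaries M with M during proc8: proc1.
Via proc1 — items with X after proc1: proc4, proc5.
Union: proc4, proc5.

proc4, proc5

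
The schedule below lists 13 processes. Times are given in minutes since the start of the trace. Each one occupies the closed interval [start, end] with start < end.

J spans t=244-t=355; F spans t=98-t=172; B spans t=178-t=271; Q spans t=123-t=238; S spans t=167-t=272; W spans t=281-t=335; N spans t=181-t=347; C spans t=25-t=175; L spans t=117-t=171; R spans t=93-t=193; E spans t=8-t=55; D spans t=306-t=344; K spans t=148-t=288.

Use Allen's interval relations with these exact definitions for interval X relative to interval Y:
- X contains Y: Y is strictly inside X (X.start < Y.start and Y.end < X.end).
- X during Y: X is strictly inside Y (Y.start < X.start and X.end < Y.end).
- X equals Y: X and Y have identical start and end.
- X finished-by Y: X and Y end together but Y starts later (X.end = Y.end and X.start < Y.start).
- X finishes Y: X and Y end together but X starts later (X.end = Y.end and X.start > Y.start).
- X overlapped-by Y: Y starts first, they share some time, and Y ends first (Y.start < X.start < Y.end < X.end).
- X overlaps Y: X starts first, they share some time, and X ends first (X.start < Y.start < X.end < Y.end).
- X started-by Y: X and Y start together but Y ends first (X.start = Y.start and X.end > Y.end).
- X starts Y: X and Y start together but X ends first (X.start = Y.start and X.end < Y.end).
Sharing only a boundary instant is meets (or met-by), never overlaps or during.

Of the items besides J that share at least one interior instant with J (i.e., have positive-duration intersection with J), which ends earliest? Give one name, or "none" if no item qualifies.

Target J = [t=244, t=355].
B [t=178, t=271] → overlaps → candidate.
C [t=25, t=175] → before → excluded.
D [t=306, t=344] → during → candidate.
E [t=8, t=55] → before → excluded.
F [t=98, t=172] → before → excluded.
K [t=148, t=288] → overlaps → candidate.
L [t=117, t=171] → before → excluded.
N [t=181, t=347] → overlaps → candidate.
Q [t=123, t=238] → before → excluded.
R [t=93, t=193] → before → excluded.
S [t=167, t=272] → overlaps → candidate.
W [t=281, t=335] → during → candidate.
Among candidates, earliest end is t=271 → B.

B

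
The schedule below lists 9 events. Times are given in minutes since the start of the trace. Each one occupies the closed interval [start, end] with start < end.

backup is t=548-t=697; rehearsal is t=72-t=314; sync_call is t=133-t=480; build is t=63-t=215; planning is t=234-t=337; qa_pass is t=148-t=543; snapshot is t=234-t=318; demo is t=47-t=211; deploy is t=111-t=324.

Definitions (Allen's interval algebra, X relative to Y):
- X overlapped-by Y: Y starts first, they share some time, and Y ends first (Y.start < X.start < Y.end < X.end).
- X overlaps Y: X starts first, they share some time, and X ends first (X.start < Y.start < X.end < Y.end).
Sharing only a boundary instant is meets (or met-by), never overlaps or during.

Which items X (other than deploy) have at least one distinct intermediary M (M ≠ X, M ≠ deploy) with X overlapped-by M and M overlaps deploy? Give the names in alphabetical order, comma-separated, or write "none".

Target deploy = [t=111, t=324].
Intermediaries M with M overlaps deploy: build, demo, rehearsal.
Via build — items with X overlapped-by build: qa_pass, rehearsal, sync_call.
Via demo — items with X overlapped-by demo: build, qa_pass, rehearsal, sync_call.
Via rehearsal — items with X overlapped-by rehearsal: planning, qa_pass, snapshot, sync_call.
Union: build, planning, qa_pass, rehearsal, snapshot, sync_call.

build, planning, qa_pass, rehearsal, snapshot, sync_call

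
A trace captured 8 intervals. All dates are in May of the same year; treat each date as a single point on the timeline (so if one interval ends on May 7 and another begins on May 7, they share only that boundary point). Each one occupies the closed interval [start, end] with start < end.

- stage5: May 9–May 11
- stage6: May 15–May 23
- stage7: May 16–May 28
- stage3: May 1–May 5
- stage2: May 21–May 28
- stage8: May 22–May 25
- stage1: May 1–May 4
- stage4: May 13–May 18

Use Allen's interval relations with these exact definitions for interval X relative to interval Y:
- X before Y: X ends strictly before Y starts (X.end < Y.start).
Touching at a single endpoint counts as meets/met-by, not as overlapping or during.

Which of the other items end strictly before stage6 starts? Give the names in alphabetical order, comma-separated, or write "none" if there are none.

stage1, stage3, stage5

Target stage6 = [May 15, May 23].
stage1 [May 1, May 4] → before → yes.
stage2 [May 21, May 28] → overlapped-by → no.
stage3 [May 1, May 5] → before → yes.
stage4 [May 13, May 18] → overlaps → no.
stage5 [May 9, May 11] → before → yes.
stage7 [May 16, May 28] → overlapped-by → no.
stage8 [May 22, May 25] → overlapped-by → no.
Result: stage1, stage3, stage5.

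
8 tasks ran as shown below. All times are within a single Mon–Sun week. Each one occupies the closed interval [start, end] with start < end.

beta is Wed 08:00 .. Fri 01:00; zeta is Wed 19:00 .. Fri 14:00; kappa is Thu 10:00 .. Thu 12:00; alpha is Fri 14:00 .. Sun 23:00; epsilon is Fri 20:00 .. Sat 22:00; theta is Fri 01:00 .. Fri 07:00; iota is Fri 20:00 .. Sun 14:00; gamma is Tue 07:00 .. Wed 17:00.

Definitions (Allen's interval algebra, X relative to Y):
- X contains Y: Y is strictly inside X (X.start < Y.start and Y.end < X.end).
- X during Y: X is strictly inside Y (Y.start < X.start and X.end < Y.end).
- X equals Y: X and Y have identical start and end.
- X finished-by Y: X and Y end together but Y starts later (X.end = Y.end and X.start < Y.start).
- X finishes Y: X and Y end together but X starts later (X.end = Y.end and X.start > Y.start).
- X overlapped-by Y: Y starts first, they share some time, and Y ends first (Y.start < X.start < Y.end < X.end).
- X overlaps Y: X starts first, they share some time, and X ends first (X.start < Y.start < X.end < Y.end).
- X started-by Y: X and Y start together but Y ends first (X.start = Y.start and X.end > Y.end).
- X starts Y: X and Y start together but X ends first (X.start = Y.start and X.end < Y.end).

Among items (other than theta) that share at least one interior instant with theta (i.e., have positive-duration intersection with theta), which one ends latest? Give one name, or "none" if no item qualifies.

Target theta = [Fri 01:00, Fri 07:00].
alpha [Fri 14:00, Sun 23:00] → after → excluded.
beta [Wed 08:00, Fri 01:00] → meets → excluded.
epsilon [Fri 20:00, Sat 22:00] → after → excluded.
gamma [Tue 07:00, Wed 17:00] → before → excluded.
iota [Fri 20:00, Sun 14:00] → after → excluded.
kappa [Thu 10:00, Thu 12:00] → before → excluded.
zeta [Wed 19:00, Fri 14:00] → contains → candidate.
Among candidates, latest end is Fri 14:00 → zeta.

zeta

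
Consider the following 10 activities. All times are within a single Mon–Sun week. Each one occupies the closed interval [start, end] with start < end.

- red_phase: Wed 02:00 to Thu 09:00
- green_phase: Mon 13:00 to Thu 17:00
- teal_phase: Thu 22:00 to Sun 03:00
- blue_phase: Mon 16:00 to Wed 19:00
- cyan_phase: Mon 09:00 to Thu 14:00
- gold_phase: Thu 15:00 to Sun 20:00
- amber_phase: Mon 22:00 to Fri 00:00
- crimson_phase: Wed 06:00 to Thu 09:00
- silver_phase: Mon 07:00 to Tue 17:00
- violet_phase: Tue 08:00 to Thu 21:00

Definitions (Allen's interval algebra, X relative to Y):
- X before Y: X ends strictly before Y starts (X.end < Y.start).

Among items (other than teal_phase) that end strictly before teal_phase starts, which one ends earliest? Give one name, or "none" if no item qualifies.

silver_phase

Target teal_phase = [Thu 22:00, Sun 03:00].
amber_phase [Mon 22:00, Fri 00:00] → overlaps → excluded.
blue_phase [Mon 16:00, Wed 19:00] → before → candidate.
crimson_phase [Wed 06:00, Thu 09:00] → before → candidate.
cyan_phase [Mon 09:00, Thu 14:00] → before → candidate.
gold_phase [Thu 15:00, Sun 20:00] → contains → excluded.
green_phase [Mon 13:00, Thu 17:00] → before → candidate.
red_phase [Wed 02:00, Thu 09:00] → before → candidate.
silver_phase [Mon 07:00, Tue 17:00] → before → candidate.
violet_phase [Tue 08:00, Thu 21:00] → before → candidate.
Among candidates, earliest end is Tue 17:00 → silver_phase.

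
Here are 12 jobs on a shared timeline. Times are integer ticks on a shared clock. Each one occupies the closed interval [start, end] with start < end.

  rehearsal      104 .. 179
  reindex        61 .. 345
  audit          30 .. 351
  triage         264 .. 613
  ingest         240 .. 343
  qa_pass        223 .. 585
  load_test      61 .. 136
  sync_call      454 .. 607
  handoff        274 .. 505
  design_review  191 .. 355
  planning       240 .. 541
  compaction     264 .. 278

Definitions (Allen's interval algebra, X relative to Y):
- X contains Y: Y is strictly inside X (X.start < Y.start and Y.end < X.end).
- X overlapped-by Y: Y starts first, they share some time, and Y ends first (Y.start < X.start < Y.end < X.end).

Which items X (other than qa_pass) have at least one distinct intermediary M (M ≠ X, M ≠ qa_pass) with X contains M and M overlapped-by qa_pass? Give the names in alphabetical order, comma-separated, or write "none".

Target qa_pass = [223, 585].
Intermediaries M with M overlapped-by qa_pass: sync_call, triage.
Via sync_call — items with X contains sync_call: triage.
Via triage — items with X contains triage: none.
Union: triage.

triage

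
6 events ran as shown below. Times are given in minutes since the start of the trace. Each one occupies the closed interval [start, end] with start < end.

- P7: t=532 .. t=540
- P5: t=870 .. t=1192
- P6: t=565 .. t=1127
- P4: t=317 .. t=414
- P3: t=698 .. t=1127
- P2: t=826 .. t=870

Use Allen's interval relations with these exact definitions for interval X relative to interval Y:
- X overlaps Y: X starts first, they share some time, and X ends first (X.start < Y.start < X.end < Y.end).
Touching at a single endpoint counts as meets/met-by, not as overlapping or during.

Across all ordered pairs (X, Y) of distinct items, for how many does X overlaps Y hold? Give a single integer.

2

Checking all 30 ordered pairs for relation 'overlaps'; matching pairs in alphabetical order:
(P3, P5): P3 overlaps P5 ✓
(P6, P5): P6 overlaps P5 ✓
Count: 2.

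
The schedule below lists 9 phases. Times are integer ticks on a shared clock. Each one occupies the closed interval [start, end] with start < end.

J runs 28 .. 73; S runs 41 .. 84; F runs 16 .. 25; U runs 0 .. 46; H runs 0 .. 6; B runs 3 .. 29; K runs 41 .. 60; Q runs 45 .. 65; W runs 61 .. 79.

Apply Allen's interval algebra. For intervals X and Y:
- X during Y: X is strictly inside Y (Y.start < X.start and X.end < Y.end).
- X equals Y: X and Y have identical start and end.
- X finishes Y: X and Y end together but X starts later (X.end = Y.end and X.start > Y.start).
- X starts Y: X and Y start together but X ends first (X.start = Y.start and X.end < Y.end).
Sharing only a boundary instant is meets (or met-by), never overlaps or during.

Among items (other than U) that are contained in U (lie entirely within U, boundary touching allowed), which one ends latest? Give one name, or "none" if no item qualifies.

B

Target U = [0, 46].
B [3, 29] → during → candidate.
F [16, 25] → during → candidate.
H [0, 6] → starts → candidate.
J [28, 73] → overlapped-by → excluded.
K [41, 60] → overlapped-by → excluded.
Q [45, 65] → overlapped-by → excluded.
S [41, 84] → overlapped-by → excluded.
W [61, 79] → after → excluded.
Among candidates, latest end is 29 → B.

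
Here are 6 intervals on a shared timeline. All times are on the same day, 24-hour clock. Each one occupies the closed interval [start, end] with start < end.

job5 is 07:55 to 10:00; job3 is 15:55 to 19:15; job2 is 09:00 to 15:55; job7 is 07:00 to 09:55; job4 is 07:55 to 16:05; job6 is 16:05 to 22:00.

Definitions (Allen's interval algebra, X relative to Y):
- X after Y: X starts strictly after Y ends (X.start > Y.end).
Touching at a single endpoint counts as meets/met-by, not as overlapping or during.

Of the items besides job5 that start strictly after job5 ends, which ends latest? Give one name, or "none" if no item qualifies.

Target job5 = [07:55, 10:00].
job2 [09:00, 15:55] → overlapped-by → excluded.
job3 [15:55, 19:15] → after → candidate.
job4 [07:55, 16:05] → started-by → excluded.
job6 [16:05, 22:00] → after → candidate.
job7 [07:00, 09:55] → overlaps → excluded.
Among candidates, latest end is 22:00 → job6.

job6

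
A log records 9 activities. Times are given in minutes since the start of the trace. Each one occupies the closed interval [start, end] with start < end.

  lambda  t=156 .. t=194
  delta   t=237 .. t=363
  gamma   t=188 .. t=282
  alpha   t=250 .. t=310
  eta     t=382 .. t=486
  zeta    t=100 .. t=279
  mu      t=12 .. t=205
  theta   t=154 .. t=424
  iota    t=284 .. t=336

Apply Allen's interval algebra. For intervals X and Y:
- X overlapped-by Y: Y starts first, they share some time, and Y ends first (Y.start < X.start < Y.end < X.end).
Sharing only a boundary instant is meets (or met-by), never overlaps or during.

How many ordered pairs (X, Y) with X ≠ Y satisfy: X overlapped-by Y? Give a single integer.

12

Checking all 72 ordered pairs for relation 'overlapped-by'; matching pairs in alphabetical order:
(alpha, gamma): alpha overlapped-by gamma ✓
(alpha, zeta): alpha overlapped-by zeta ✓
(delta, gamma): delta overlapped-by gamma ✓
(delta, zeta): delta overlapped-by zeta ✓
(eta, theta): eta overlapped-by theta ✓
(gamma, lambda): gamma overlapped-by lambda ✓
(gamma, mu): gamma overlapped-by mu ✓
(gamma, zeta): gamma overlapped-by zeta ✓
(iota, alpha): iota overlapped-by alpha ✓
(theta, mu): theta overlapped-by mu ✓
(theta, zeta): theta overlapped-by zeta ✓
(zeta, mu): zeta overlapped-by mu ✓
Count: 12.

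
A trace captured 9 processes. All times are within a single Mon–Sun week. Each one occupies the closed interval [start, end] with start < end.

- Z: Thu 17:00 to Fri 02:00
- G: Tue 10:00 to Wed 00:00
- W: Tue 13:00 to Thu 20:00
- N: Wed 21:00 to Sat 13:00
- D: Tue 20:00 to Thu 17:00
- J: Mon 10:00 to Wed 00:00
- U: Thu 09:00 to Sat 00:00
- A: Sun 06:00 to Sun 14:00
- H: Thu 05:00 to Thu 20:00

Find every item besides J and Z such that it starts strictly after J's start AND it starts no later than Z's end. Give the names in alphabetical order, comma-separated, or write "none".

D, G, H, N, U, W

Conditions: its start is strictly after J's start (X.start > Mon 10:00) AND its start is no later than Z's end (X.start <= Fri 02:00).
A: start Sun 06:00 > Mon 10:00? ✓; start Sun 06:00 <= Fri 02:00? ✗ → no.
D: start Tue 20:00 > Mon 10:00? ✓; start Tue 20:00 <= Fri 02:00? ✓ → yes.
G: start Tue 10:00 > Mon 10:00? ✓; start Tue 10:00 <= Fri 02:00? ✓ → yes.
H: start Thu 05:00 > Mon 10:00? ✓; start Thu 05:00 <= Fri 02:00? ✓ → yes.
N: start Wed 21:00 > Mon 10:00? ✓; start Wed 21:00 <= Fri 02:00? ✓ → yes.
U: start Thu 09:00 > Mon 10:00? ✓; start Thu 09:00 <= Fri 02:00? ✓ → yes.
W: start Tue 13:00 > Mon 10:00? ✓; start Tue 13:00 <= Fri 02:00? ✓ → yes.
Result: D, G, H, N, U, W.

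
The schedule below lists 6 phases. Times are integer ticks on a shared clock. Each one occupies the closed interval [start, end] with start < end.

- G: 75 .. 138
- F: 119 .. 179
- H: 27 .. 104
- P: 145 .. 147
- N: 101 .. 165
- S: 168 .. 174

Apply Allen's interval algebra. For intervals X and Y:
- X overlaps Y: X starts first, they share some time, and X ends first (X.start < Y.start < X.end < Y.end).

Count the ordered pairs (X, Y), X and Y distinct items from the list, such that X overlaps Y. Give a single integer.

Checking all 30 ordered pairs for relation 'overlaps'; matching pairs in alphabetical order:
(G, F): G overlaps F ✓
(G, N): G overlaps N ✓
(H, G): H overlaps G ✓
(H, N): H overlaps N ✓
(N, F): N overlaps F ✓
Count: 5.

5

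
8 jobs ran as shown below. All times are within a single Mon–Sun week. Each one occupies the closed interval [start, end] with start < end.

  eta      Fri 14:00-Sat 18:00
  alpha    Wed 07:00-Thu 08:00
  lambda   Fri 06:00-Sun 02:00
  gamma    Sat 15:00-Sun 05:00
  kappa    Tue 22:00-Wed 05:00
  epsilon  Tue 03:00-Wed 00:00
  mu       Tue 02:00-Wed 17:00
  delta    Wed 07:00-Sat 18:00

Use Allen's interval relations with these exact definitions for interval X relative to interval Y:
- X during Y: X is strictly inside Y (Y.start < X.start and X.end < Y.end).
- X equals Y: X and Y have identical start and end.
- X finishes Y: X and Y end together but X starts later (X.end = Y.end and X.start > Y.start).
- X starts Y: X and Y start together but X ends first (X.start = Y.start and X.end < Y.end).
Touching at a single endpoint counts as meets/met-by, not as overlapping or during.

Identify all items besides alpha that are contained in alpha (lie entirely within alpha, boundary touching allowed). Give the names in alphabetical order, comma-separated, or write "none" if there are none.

Target alpha = [Wed 07:00, Thu 08:00].
delta [Wed 07:00, Sat 18:00] → started-by → no.
epsilon [Tue 03:00, Wed 00:00] → before → no.
eta [Fri 14:00, Sat 18:00] → after → no.
gamma [Sat 15:00, Sun 05:00] → after → no.
kappa [Tue 22:00, Wed 05:00] → before → no.
lambda [Fri 06:00, Sun 02:00] → after → no.
mu [Tue 02:00, Wed 17:00] → overlaps → no.
Result: none.

none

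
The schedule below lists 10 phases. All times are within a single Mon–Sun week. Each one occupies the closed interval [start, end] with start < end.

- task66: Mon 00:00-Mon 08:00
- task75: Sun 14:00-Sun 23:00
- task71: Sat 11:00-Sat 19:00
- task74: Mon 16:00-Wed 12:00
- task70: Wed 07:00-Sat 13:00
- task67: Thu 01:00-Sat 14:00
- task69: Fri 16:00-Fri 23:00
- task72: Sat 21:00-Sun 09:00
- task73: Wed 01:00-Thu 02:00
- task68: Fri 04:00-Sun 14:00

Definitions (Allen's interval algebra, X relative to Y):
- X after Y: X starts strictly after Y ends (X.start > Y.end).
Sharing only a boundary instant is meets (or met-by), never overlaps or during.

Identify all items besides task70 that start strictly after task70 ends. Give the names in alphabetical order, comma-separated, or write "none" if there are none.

task72, task75

Target task70 = [Wed 07:00, Sat 13:00].
task66 [Mon 00:00, Mon 08:00] → before → no.
task67 [Thu 01:00, Sat 14:00] → overlapped-by → no.
task68 [Fri 04:00, Sun 14:00] → overlapped-by → no.
task69 [Fri 16:00, Fri 23:00] → during → no.
task71 [Sat 11:00, Sat 19:00] → overlapped-by → no.
task72 [Sat 21:00, Sun 09:00] → after → yes.
task73 [Wed 01:00, Thu 02:00] → overlaps → no.
task74 [Mon 16:00, Wed 12:00] → overlaps → no.
task75 [Sun 14:00, Sun 23:00] → after → yes.
Result: task72, task75.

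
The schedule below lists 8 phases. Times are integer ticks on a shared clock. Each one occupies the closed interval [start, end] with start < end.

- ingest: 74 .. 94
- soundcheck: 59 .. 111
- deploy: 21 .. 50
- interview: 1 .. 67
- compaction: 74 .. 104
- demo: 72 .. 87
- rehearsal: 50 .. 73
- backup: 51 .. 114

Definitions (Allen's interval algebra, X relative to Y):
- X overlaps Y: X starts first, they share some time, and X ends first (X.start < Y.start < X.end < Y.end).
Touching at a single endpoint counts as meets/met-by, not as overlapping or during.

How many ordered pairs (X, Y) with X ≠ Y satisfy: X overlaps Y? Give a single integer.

Checking all 56 ordered pairs for relation 'overlaps'; matching pairs in alphabetical order:
(demo, compaction): demo overlaps compaction ✓
(demo, ingest): demo overlaps ingest ✓
(interview, backup): interview overlaps backup ✓
(interview, rehearsal): interview overlaps rehearsal ✓
(interview, soundcheck): interview overlaps soundcheck ✓
(rehearsal, backup): rehearsal overlaps backup ✓
(rehearsal, demo): rehearsal overlaps demo ✓
(rehearsal, soundcheck): rehearsal overlaps soundcheck ✓
Count: 8.

8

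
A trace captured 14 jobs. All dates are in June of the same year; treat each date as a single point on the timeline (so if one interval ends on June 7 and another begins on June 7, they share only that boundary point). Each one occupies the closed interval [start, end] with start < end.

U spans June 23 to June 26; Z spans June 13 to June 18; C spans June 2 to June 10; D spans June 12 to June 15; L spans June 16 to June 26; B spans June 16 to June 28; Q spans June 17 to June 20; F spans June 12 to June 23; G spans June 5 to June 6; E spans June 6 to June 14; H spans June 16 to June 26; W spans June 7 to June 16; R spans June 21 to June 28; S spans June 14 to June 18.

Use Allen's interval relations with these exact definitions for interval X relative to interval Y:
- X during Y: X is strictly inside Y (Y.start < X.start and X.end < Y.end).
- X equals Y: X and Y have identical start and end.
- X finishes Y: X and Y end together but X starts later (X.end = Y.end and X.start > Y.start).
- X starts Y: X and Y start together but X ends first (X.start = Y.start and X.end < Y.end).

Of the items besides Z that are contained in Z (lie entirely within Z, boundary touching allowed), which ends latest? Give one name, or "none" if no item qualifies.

Target Z = [June 13, June 18].
B [June 16, June 28] → overlapped-by → excluded.
C [June 2, June 10] → before → excluded.
D [June 12, June 15] → overlaps → excluded.
E [June 6, June 14] → overlaps → excluded.
F [June 12, June 23] → contains → excluded.
G [June 5, June 6] → before → excluded.
H [June 16, June 26] → overlapped-by → excluded.
L [June 16, June 26] → overlapped-by → excluded.
Q [June 17, June 20] → overlapped-by → excluded.
R [June 21, June 28] → after → excluded.
S [June 14, June 18] → finishes → candidate.
U [June 23, June 26] → after → excluded.
W [June 7, June 16] → overlaps → excluded.
Among candidates, latest end is June 18 → S.

S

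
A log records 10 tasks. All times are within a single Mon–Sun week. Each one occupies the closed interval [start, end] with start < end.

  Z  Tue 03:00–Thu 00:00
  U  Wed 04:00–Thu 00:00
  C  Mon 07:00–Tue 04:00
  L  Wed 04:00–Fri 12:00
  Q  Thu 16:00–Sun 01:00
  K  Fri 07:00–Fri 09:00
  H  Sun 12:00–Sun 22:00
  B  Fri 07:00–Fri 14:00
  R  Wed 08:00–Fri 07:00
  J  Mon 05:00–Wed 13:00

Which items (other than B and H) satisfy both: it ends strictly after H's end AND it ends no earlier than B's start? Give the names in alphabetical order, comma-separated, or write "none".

none

Conditions: its end is strictly after H's end (X.end > Sun 22:00) AND its end is no earlier than B's start (X.end >= Fri 07:00).
C: end Tue 04:00 > Sun 22:00? ✗; end Tue 04:00 >= Fri 07:00? ✗ → no.
J: end Wed 13:00 > Sun 22:00? ✗; end Wed 13:00 >= Fri 07:00? ✗ → no.
K: end Fri 09:00 > Sun 22:00? ✗; end Fri 09:00 >= Fri 07:00? ✓ → no.
L: end Fri 12:00 > Sun 22:00? ✗; end Fri 12:00 >= Fri 07:00? ✓ → no.
Q: end Sun 01:00 > Sun 22:00? ✗; end Sun 01:00 >= Fri 07:00? ✓ → no.
R: end Fri 07:00 > Sun 22:00? ✗; end Fri 07:00 >= Fri 07:00? ✓ → no.
U: end Thu 00:00 > Sun 22:00? ✗; end Thu 00:00 >= Fri 07:00? ✗ → no.
Z: end Thu 00:00 > Sun 22:00? ✗; end Thu 00:00 >= Fri 07:00? ✗ → no.
Result: none.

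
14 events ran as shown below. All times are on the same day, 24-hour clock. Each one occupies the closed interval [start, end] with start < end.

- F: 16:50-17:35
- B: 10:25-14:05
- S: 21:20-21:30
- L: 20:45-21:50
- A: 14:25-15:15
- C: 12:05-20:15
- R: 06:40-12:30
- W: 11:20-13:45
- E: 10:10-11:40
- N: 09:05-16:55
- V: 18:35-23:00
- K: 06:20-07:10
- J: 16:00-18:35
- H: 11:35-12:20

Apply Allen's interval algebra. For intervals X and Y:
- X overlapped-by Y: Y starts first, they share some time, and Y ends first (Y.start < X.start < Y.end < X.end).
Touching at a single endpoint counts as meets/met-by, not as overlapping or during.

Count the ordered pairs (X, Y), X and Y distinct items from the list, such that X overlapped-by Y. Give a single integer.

Checking all 182 ordered pairs for relation 'overlapped-by'; matching pairs in alphabetical order:
(B, E): B overlapped-by E ✓
(B, R): B overlapped-by R ✓
(C, B): C overlapped-by B ✓
(C, H): C overlapped-by H ✓
(C, N): C overlapped-by N ✓
(C, R): C overlapped-by R ✓
(C, W): C overlapped-by W ✓
(F, N): F overlapped-by N ✓
(H, E): H overlapped-by E ✓
(J, N): J overlapped-by N ✓
(N, R): N overlapped-by R ✓
(R, K): R overlapped-by K ✓
(V, C): V overlapped-by C ✓
(W, E): W overlapped-by E ✓
(W, R): W overlapped-by R ✓
Count: 15.

15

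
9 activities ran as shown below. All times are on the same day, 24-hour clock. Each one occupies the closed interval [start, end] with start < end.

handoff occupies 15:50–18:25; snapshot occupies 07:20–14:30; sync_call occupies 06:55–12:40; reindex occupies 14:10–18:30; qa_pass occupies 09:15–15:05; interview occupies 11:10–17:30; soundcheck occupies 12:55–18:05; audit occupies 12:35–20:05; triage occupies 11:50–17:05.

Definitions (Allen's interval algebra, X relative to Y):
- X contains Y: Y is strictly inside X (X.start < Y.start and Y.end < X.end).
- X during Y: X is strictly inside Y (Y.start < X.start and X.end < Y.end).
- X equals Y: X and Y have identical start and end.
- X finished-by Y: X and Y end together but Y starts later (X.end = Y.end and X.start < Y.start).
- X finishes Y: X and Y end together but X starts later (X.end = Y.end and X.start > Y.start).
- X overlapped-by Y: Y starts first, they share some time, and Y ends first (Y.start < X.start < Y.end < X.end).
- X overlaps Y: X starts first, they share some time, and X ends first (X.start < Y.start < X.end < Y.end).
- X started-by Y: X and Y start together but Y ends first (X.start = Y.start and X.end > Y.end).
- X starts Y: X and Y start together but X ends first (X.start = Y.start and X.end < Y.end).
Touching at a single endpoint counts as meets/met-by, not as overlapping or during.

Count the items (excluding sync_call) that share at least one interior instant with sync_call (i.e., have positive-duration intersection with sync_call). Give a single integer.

5

Target sync_call = [06:55, 12:40].
audit [12:35, 20:05] → overlapped-by → counts.
handoff [15:50, 18:25] → after → no.
interview [11:10, 17:30] → overlapped-by → counts.
qa_pass [09:15, 15:05] → overlapped-by → counts.
reindex [14:10, 18:30] → after → no.
snapshot [07:20, 14:30] → overlapped-by → counts.
soundcheck [12:55, 18:05] → after → no.
triage [11:50, 17:05] → overlapped-by → counts.
Total: 5.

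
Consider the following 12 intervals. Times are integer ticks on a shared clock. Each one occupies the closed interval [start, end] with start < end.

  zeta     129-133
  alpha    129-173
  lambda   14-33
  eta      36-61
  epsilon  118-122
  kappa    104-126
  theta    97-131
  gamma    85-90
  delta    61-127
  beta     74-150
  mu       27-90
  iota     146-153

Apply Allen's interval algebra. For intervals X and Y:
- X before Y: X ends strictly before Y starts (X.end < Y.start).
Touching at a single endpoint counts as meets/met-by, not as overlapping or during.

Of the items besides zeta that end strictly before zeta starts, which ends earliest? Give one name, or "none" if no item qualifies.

lambda

Target zeta = [129, 133].
alpha [129, 173] → started-by → excluded.
beta [74, 150] → contains → excluded.
delta [61, 127] → before → candidate.
epsilon [118, 122] → before → candidate.
eta [36, 61] → before → candidate.
gamma [85, 90] → before → candidate.
iota [146, 153] → after → excluded.
kappa [104, 126] → before → candidate.
lambda [14, 33] → before → candidate.
mu [27, 90] → before → candidate.
theta [97, 131] → overlaps → excluded.
Among candidates, earliest end is 33 → lambda.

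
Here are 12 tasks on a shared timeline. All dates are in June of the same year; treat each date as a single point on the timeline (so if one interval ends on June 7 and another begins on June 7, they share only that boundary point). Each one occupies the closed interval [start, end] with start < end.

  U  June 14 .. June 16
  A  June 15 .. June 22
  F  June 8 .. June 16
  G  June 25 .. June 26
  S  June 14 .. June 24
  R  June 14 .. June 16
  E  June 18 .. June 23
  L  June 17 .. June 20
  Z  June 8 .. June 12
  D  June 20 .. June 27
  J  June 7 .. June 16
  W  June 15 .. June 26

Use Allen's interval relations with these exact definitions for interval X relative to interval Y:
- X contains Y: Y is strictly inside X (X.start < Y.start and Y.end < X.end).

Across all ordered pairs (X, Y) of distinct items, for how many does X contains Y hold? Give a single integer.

Checking all 132 ordered pairs for relation 'contains'; matching pairs in alphabetical order:
(A, L): A contains L ✓
(D, G): D contains G ✓
(J, Z): J contains Z ✓
(S, A): S contains A ✓
(S, E): S contains E ✓
(S, L): S contains L ✓
(W, E): W contains E ✓
(W, L): W contains L ✓
Count: 8.

8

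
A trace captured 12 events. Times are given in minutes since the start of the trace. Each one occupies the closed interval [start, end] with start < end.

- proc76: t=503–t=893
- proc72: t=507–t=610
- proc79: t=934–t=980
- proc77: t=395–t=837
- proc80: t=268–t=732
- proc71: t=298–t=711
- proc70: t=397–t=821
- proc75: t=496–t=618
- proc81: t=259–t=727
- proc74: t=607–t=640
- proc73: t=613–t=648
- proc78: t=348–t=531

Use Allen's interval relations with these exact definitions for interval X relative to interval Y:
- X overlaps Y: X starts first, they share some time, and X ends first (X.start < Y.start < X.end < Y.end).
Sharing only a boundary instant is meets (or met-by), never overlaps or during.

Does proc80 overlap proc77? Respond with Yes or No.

Yes

proc80 = [t=268, t=732], proc77 = [t=395, t=837].
Actual relation of proc80 to proc77: overlaps.
Asked whether 'overlaps' holds → Yes.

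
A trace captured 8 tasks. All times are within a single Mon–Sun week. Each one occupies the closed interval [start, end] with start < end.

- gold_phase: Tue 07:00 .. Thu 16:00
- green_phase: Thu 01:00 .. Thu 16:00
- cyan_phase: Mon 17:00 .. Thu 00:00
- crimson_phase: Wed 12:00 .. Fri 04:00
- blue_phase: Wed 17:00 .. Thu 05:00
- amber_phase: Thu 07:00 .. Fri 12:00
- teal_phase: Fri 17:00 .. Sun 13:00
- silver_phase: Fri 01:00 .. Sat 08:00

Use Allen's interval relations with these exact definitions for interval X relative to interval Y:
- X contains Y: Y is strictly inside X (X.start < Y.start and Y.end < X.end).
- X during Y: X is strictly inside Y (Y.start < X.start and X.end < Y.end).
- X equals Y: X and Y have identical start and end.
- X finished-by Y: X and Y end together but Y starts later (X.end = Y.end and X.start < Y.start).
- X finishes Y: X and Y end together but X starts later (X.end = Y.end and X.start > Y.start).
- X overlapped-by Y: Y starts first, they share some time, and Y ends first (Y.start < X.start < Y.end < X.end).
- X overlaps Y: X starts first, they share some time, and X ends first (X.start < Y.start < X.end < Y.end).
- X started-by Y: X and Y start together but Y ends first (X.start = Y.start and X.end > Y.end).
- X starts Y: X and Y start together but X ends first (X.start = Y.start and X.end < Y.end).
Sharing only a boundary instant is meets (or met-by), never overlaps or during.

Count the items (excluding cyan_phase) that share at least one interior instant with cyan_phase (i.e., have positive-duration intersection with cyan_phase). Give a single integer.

3

Target cyan_phase = [Mon 17:00, Thu 00:00].
amber_phase [Thu 07:00, Fri 12:00] → after → no.
blue_phase [Wed 17:00, Thu 05:00] → overlapped-by → counts.
crimson_phase [Wed 12:00, Fri 04:00] → overlapped-by → counts.
gold_phase [Tue 07:00, Thu 16:00] → overlapped-by → counts.
green_phase [Thu 01:00, Thu 16:00] → after → no.
silver_phase [Fri 01:00, Sat 08:00] → after → no.
teal_phase [Fri 17:00, Sun 13:00] → after → no.
Total: 3.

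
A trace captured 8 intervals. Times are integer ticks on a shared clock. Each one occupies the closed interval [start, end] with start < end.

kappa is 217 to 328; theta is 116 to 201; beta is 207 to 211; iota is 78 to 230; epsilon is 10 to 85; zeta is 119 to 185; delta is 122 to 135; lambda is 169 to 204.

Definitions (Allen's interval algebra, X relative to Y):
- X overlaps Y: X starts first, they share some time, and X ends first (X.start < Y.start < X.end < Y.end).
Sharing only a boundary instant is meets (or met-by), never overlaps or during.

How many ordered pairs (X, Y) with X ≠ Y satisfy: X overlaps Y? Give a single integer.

Checking all 56 ordered pairs for relation 'overlaps'; matching pairs in alphabetical order:
(epsilon, iota): epsilon overlaps iota ✓
(iota, kappa): iota overlaps kappa ✓
(theta, lambda): theta overlaps lambda ✓
(zeta, lambda): zeta overlaps lambda ✓
Count: 4.

4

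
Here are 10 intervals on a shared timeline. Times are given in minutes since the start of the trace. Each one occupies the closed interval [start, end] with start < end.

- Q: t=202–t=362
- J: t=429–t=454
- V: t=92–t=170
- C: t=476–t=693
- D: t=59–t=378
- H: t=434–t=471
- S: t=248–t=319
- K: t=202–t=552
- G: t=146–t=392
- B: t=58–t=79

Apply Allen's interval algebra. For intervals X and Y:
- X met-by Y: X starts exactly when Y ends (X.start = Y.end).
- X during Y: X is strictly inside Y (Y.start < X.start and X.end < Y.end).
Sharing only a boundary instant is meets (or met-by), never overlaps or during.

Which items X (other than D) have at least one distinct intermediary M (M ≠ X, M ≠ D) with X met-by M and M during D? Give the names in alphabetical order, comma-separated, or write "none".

Target D = [t=59, t=378].
Intermediaries M with M during D: Q, S, V.
Via Q — items with X met-by Q: none.
Via S — items with X met-by S: none.
Via V — items with X met-by V: none.
Union: none.

none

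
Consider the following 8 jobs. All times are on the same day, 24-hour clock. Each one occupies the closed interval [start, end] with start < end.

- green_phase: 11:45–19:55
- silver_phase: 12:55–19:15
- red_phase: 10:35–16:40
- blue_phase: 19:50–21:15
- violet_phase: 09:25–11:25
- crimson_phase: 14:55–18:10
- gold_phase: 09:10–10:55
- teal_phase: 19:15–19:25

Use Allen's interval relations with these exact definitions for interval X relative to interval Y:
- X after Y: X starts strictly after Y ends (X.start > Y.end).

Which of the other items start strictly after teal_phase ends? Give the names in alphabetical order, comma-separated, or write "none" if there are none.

blue_phase

Target teal_phase = [19:15, 19:25].
blue_phase [19:50, 21:15] → after → yes.
crimson_phase [14:55, 18:10] → before → no.
gold_phase [09:10, 10:55] → before → no.
green_phase [11:45, 19:55] → contains → no.
red_phase [10:35, 16:40] → before → no.
silver_phase [12:55, 19:15] → meets → no.
violet_phase [09:25, 11:25] → before → no.
Result: blue_phase.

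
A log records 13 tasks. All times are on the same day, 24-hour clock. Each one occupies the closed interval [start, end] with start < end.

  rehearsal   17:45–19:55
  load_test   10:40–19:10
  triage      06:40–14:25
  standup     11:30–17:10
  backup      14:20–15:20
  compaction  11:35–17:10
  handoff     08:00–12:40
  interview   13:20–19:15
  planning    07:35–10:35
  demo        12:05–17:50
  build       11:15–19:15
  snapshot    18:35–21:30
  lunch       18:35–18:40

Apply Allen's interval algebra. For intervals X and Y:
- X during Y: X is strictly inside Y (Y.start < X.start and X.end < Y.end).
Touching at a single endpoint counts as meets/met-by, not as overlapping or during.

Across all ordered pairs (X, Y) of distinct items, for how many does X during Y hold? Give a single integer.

Checking all 156 ordered pairs for relation 'during'; matching pairs in alphabetical order:
(backup, build): backup during build ✓
(backup, compaction): backup during compaction ✓
(backup, demo): backup during demo ✓
(backup, interview): backup during interview ✓
(backup, load_test): backup during load_test ✓
(backup, standup): backup during standup ✓
(compaction, build): compaction during build ✓
(compaction, load_test): compaction during load_test ✓
(demo, build): demo during build ✓
(demo, load_test): demo during load_test ✓
(handoff, triage): handoff during triage ✓
(lunch, build): lunch during build ✓
(lunch, interview): lunch during interview ✓
(lunch, load_test): lunch during load_test ✓
(lunch, rehearsal): lunch during rehearsal ✓
(planning, triage): planning during triage ✓
(standup, build): standup during build ✓
(standup, load_test): standup during load_test ✓
Count: 18.

18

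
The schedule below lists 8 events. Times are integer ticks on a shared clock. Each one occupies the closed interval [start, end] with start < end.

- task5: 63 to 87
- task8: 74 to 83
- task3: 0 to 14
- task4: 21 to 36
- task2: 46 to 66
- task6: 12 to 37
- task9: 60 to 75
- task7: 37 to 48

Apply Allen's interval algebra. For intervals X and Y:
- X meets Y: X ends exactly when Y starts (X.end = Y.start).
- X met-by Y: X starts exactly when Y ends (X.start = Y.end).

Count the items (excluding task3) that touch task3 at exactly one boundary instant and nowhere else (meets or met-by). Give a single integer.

Target task3 = [0, 14].
task2 [46, 66] → after → no.
task4 [21, 36] → after → no.
task5 [63, 87] → after → no.
task6 [12, 37] → overlapped-by → no.
task7 [37, 48] → after → no.
task8 [74, 83] → after → no.
task9 [60, 75] → after → no.
Total: 0.

0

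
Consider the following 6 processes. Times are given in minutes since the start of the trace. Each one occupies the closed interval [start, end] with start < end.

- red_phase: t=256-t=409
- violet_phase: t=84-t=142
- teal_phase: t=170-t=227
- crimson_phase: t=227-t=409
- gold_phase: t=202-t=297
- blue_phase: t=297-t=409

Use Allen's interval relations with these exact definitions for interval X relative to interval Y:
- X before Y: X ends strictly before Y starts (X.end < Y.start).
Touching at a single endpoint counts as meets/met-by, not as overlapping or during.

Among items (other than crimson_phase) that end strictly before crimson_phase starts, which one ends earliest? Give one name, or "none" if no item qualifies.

Target crimson_phase = [t=227, t=409].
blue_phase [t=297, t=409] → finishes → excluded.
gold_phase [t=202, t=297] → overlaps → excluded.
red_phase [t=256, t=409] → finishes → excluded.
teal_phase [t=170, t=227] → meets → excluded.
violet_phase [t=84, t=142] → before → candidate.
Among candidates, earliest end is t=142 → violet_phase.

violet_phase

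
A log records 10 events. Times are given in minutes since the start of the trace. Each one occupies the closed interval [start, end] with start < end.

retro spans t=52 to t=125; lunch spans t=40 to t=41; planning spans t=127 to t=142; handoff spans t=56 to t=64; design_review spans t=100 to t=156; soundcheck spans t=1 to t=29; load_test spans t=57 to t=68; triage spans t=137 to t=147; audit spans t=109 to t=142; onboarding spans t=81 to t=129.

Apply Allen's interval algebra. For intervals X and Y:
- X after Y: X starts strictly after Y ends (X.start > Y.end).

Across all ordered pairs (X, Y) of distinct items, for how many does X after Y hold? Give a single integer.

Checking all 90 ordered pairs for relation 'after'; matching pairs in alphabetical order:
(audit, handoff): audit after handoff ✓
(audit, load_test): audit after load_test ✓
(audit, lunch): audit after lunch ✓
(audit, soundcheck): audit after soundcheck ✓
(design_review, handoff): design_review after handoff ✓
(design_review, load_test): design_review after load_test ✓
(design_review, lunch): design_review after lunch ✓
(design_review, soundcheck): design_review after soundcheck ✓
(handoff, lunch): handoff after lunch ✓
(handoff, soundcheck): handoff after soundcheck ✓
(load_test, lunch): load_test after lunch ✓
(load_test, soundcheck): load_test after soundcheck ✓
(lunch, soundcheck): lunch after soundcheck ✓
(onboarding, handoff): onboarding after handoff ✓
(onboarding, load_test): onboarding after load_test ✓
(onboarding, lunch): onboarding after lunch ✓
(onboarding, soundcheck): onboarding after soundcheck ✓
(planning, handoff): planning after handoff ✓
(planning, load_test): planning after load_test ✓
(planning, lunch): planning after lunch ✓
(planning, retro): planning after retro ✓
(planning, soundcheck): planning after soundcheck ✓
(retro, lunch): retro after lunch ✓
(retro, soundcheck): retro after soundcheck ✓
... plus 6 further pairs not listed.
Count: 30.

30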